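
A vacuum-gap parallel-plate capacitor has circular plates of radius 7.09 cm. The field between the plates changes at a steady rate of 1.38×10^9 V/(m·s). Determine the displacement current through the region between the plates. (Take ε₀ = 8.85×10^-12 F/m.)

1.93×10^-4 A

The displacement current is ε₀ times dΦ_E/dt = ε₀ A dE/dt = (8.85×10^-12)(0.01579)(1.38×10^9) = 1.93×10^-4 A.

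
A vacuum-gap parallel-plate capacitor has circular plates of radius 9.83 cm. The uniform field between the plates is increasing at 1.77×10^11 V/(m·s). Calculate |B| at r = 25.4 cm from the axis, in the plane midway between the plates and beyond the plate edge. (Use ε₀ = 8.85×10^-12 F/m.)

I_d = ε₀ dΦ_E/dt = ε₀ πR² (dE/dt) = (8.85×10^-12)(0.03036)(1.77×10^11) = 0.04756 A through the full plate area.
For r ≥ R the full I_d is enclosed: B = μ₀ I_d/(2πr) = (4π×10^-7)(0.04756)/(2π·0.254) = 3.74×10^-8 T.

3.74×10^-8 T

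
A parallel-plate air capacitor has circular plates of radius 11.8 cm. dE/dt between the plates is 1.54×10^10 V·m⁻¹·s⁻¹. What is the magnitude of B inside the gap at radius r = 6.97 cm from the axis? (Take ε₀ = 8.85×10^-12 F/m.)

Through the whole plate area (πR² = 0.04374 m²), I_d = ε₀ πR² dE/dt = 5.961×10^-3 A.
∮B·dl = μ₀ I_d,enc with I_d,enc = I_d r²/R² = 2.080×10^-3 A; so B = μ₀ I_d,enc/(2πr) = 5.97×10^-9 T.

5.97×10^-9 T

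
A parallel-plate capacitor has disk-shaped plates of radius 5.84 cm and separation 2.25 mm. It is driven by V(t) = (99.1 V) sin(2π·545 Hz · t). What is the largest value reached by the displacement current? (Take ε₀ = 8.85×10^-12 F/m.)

1.43×10^-5 A

C = ε₀A/d = (8.85×10^-12)(0.01071)/(2.25×10^-3) = 4.213×10^-11 F; ω = 2πf = 3424 rad/s.
I_d = C dV/dt, so |I_d|_max = C V₀ ω = (4.213×10^-11)(99.1)(3424) = 1.43×10^-5 A.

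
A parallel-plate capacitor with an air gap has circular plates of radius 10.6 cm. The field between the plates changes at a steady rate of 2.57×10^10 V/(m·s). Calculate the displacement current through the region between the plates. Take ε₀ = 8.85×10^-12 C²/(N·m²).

8.03×10^-3 A

The displacement current is ε₀ times dΦ_E/dt = ε₀ A dE/dt = (8.85×10^-12)(0.03530)(2.57×10^10) = 8.03×10^-3 A.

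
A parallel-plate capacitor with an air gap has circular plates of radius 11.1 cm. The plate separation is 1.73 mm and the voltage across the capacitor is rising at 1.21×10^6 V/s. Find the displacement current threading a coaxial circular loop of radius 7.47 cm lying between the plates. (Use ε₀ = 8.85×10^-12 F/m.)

With E = V/d, dE/dt = 6.994×10^8 V/(m·s) and πR² = 0.03871 m², giving I_d = ε₀ πR² dE/dt = 2.396×10^-4 A.
The field is uniform, so I_d,enc = I_d (r/R)² = (2.396×10^-4)(7.47/11.1)² = 1.09×10^-4 A.

1.09×10^-4 A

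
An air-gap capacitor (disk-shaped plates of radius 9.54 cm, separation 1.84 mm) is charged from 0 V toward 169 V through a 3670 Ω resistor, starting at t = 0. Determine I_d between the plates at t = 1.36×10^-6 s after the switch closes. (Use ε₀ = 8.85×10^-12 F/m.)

3.11×10^-3 A

C = ε₀A/d = (8.85×10^-12)(0.02859)/(1.84×10^-3) = 1.375×10^-10 F, so τ = RC = 5.046×10^-7 s.
The conduction current is I(t) = (V₀/R) e^(−t/τ), and the displacement current between the plates equals it.
t/τ = 2.695; I_d = (169/3670) · e^(−2.695) = (0.04605)(0.06754) = 3.11×10^-3 A.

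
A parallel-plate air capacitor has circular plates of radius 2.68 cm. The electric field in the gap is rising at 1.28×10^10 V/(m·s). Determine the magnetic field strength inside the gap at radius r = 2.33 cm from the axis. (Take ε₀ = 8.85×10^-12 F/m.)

1.66×10^-9 T

Total displacement current: I_d = ε₀(πR²)(dE/dt) = (8.85×10^-12)(2.256×10^-3)(1.28×10^10) = 2.556×10^-4 A.
∮B·dl = μ₀ I_d,enc with I_d,enc = I_d r²/R² = 1.932×10^-4 A; so B = μ₀ I_d,enc/(2πr) = 1.66×10^-9 T.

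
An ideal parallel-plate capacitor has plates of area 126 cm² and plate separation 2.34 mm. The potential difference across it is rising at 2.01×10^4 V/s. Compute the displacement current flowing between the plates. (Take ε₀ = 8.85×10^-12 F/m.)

E = V/d so dE/dt = (dV/dt)/d = 8.590×10^6 V/(m·s), and I_d = ε₀ A dE/dt = (8.85×10^-12)(0.0126)(8.590×10^6) = 9.58×10^-7 A.

9.58×10^-7 A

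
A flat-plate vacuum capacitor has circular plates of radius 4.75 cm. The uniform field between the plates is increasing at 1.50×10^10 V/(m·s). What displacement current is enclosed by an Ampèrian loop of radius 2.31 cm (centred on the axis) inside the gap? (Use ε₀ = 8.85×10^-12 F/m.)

2.23×10^-4 A

Total displacement current: I_d = ε₀(πR²)(dE/dt) = (8.85×10^-12)(7.088×10^-3)(1.50×10^10) = 9.409×10^-4 A.
Through an area πr² the displacement current is I_d·(πr²/πR²) = I_d (r/R)² = 2.23×10^-4 A.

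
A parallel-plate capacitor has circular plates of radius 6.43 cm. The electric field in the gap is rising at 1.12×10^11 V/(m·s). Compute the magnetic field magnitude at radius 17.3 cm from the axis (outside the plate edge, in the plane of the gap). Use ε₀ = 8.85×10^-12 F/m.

1.49×10^-8 T

Total displacement current: I_d = ε₀(πR²)(dE/dt) = (8.85×10^-12)(0.01299)(1.12×10^11) = 0.01288 A.
With r > R the enclosed displacement current is the full I_d; B = μ₀ I_d / (2πr) = 1.49×10^-8 T.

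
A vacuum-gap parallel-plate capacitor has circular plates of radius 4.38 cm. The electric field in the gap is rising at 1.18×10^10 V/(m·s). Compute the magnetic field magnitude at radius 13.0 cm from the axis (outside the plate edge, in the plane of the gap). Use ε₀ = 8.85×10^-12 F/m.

I_d = ε₀ dΦ_E/dt = ε₀ πR² (dE/dt) = (8.85×10^-12)(6.027×10^-3)(1.18×10^10) = 6.294×10^-4 A through the full plate area.
For r ≥ R the full I_d is enclosed: B = μ₀ I_d/(2πr) = (4π×10^-7)(6.294×10^-4)/(2π·0.130) = 9.68×10^-10 T.

9.68×10^-10 T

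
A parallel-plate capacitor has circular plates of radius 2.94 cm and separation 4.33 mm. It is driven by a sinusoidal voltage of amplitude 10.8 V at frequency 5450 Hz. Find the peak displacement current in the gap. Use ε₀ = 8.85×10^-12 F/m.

(dE/dt)_max = V₀ω/d = 8.540×10^7 V/(m·s); ω = 2πf = 3.424×10^4 rad/s.
I_d,max = ε₀ A (dE/dt)_max = (8.85×10^-12)(2.715×10^-3)(8.540×10^7) = 2.05×10^-6 A.

2.05×10^-6 A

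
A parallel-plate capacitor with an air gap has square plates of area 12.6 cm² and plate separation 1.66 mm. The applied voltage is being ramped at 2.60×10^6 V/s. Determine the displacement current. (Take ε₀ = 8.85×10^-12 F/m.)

C = ε₀A/d = (8.85×10^-12)(1.26×10^-3)/(1.66×10^-3) = 6.717×10^-12 F.
I_d = C dV/dt = (6.717×10^-12)(2.60×10^6) = 1.75×10^-5 A.

1.75×10^-5 A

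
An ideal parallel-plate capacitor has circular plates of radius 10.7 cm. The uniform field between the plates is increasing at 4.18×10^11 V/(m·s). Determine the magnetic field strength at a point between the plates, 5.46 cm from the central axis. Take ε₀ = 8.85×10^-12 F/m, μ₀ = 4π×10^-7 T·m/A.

Through the whole plate area (πR² = 0.03597 m²), I_d = ε₀ πR² dE/dt = 0.1331 A.
∮B·dl = μ₀ I_d,enc with I_d,enc = I_d r²/R² = 0.03466 A; so B = μ₀ I_d,enc/(2πr) = 1.27×10^-7 T.

1.27×10^-7 T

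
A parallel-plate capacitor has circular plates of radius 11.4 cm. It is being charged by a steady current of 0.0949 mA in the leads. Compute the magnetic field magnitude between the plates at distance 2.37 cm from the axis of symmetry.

3.46×10^-11 T

Between the plates the displacement current equals the wire current: I_d = 0.0949 mA = 9.49×10^-5 A.
∮B·dl = μ₀ I_d,enc with I_d,enc = I_d r²/R² = 4.102×10^-6 A; so B = μ₀ I_d,enc/(2πr) = 3.46×10^-11 T.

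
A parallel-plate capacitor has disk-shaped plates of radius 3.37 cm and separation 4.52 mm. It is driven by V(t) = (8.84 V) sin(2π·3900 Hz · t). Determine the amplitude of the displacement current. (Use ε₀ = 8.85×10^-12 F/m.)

1.51×10^-6 A

The displacement current equals the conduction current C dV/dt, which peaks at C V₀ ω.
With C = ε₀A/d = (8.85×10^-12)(3.568×10^-3)/(4.52×10^-3) = 6.986×10^-12 F and ω = 2πf = 2.450×10^4 rad/s, I_d,max = (6.986×10^-12)(8.84)(2.450×10^4) = 1.51×10^-6 A.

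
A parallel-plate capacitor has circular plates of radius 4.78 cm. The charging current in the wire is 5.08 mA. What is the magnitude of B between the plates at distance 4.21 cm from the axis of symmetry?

No conduction current crosses the gap, so I_d there equals the 5.08×10^-3 A in the leads.
For r < R the Ampère–Maxwell law gives B(2πr) = μ₀ I_d (r²/R²), so B = μ₀ I_d r/(2πR²) = (4π×10^-7)(5.08×10^-3)(0.0421)/(2π·0.0478²) = 1.87×10^-8 T.

1.87×10^-8 T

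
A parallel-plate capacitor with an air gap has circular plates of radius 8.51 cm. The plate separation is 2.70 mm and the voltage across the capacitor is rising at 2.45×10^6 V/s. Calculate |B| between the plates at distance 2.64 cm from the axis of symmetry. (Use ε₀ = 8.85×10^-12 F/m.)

With E = V/d, dE/dt = 9.074×10^8 V/(m·s) and πR² = 0.02275 m², giving I_d = ε₀ πR² dE/dt = 1.827×10^-4 A.
An Ampèrian loop of radius r encloses a fraction (r/R)² of I_d. Then B·2πr = μ₀ I_d (r/R)², giving B = μ₀ I_d r/(2πR²) = 1.33×10^-10 T.

1.33×10^-10 T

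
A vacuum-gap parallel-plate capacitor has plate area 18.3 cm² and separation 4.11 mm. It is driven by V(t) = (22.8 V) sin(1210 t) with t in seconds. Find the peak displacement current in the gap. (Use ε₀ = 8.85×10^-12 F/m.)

1.09×10^-7 A

The displacement current equals the conduction current C dV/dt, which peaks at C V₀ ω.
With C = ε₀A/d = (8.85×10^-12)(1.83×10^-3)/(4.11×10^-3) = 3.941×10^-12 F and ω = 1210 rad/s, I_d,max = (3.941×10^-12)(22.8)(1210) = 1.09×10^-7 A.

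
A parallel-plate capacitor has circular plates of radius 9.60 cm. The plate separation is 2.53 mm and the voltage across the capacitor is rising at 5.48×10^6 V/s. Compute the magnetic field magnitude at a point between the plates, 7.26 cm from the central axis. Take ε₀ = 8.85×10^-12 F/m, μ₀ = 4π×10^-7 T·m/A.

8.74×10^-10 T

With E = V/d, dE/dt = 2.166×10^9 V/(m·s) and πR² = 0.02895 m², giving I_d = ε₀ πR² dE/dt = 5.549×10^-4 A.
For r < R the Ampère–Maxwell law gives B(2πr) = μ₀ I_d (r²/R²), so B = μ₀ I_d r/(2πR²) = (4π×10^-7)(5.549×10^-4)(0.0726)/(2π·0.0960²) = 8.74×10^-10 T.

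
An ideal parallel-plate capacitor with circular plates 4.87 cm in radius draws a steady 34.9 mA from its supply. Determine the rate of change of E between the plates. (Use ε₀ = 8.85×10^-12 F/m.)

By continuity, I_d in the gap equals the 34.9 mA flowing in the wire.
Since I_d = ε₀ A dE/dt, dE/dt = I_d/(ε₀A) = (0.0349)/((8.85×10^-12)(7.451×10^-3)) = 5.29×10^11 V/(m·s).

5.29×10^11 V/(m·s)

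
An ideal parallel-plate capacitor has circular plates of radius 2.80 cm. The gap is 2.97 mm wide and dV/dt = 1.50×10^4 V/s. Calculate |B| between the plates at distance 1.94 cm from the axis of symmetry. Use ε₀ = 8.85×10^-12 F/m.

5.45×10^-13 T

With E = V/d, dE/dt = 5.051×10^6 V/(m·s) and πR² = 2.463×10^-3 m², giving I_d = ε₀ πR² dE/dt = 1.101×10^-7 A.
∮B·dl = μ₀ I_d,enc with I_d,enc = I_d r²/R² = 5.285×10^-8 A; so B = μ₀ I_d,enc/(2πr) = 5.45×10^-13 T.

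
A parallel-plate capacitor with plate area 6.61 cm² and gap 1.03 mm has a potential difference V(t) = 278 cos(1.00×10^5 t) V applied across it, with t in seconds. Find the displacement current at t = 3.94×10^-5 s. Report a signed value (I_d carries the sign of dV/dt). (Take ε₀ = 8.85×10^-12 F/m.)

dV/dt = (278)(1.00×10^5)·−sin(3.94) = 1.991×10^7 V/s.
I_d = C dV/dt with C = ε₀A/d = (8.85×10^-12)(6.61×10^-4)/(1.03×10^-3) = 5.679×10^-12 F, so I_d = (5.679×10^-12)(1.991×10^7) = 1.13×10^-4 A.

1.13×10^-4 A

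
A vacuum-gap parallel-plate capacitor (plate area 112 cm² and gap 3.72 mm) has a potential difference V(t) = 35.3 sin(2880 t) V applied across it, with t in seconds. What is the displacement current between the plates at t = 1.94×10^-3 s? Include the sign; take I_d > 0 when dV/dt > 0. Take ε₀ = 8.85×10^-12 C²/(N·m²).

C = ε₀A/d = (8.85×10^-12)(0.0112)/(3.72×10^-3) = 2.665×10^-11 F. dV/dt = V₀ω·cos(ωt); at ωt = 5.5872 rad this factor is 0.7674.
I_d = C dV/dt = (2.665×10^-11)(35.3)(2880)(0.7674) = 2.08×10^-6 A.

2.08×10^-6 A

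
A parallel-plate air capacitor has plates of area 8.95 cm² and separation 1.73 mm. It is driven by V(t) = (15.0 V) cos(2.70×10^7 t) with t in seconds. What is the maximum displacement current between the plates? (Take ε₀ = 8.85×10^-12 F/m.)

1.85×10^-3 A

(dE/dt)_max = V₀ω/d = 2.341×10^11 V/(m·s); ω = 2.70×10^7 rad/s.
I_d,max = ε₀ A (dE/dt)_max = (8.85×10^-12)(8.95×10^-4)(2.341×10^11) = 1.85×10^-3 A.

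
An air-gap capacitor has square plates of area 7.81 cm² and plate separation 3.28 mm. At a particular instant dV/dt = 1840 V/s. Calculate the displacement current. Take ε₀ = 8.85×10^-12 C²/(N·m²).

The field between the plates is E = V/d, so dE/dt = (1840)/(3.28×10^-3 m) = 5.610×10^5 V/(m·s).
I_d = ε₀ A (dE/dt) = (8.85×10^-12)(7.81×10^-4)(5.610×10^5) = 3.88×10^-9 A.

3.88×10^-9 A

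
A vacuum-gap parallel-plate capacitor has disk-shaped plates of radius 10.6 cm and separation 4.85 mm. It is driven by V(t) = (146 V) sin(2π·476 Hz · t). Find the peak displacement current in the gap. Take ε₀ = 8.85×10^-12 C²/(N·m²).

(dE/dt)_max = V₀ω/d = 9.004×10^7 V/(m·s); ω = 2πf = 2991 rad/s.
I_d,max = ε₀ A (dE/dt)_max = (8.85×10^-12)(0.03530)(9.004×10^7) = 2.81×10^-5 A.

2.81×10^-5 A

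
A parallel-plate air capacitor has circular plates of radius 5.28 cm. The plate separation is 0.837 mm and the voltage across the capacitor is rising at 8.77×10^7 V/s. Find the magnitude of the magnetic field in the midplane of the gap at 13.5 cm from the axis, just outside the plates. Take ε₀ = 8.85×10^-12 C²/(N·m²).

With E = V/d, dE/dt = 1.048×10^11 V/(m·s) and πR² = 8.758×10^-3 m², giving I_d = ε₀ πR² dE/dt = 8.123×10^-3 A.
Outside the plates the loop encloses all of I_d, so B·2πr = μ₀ I_d and B = 1.20×10^-8 T.

1.20×10^-8 T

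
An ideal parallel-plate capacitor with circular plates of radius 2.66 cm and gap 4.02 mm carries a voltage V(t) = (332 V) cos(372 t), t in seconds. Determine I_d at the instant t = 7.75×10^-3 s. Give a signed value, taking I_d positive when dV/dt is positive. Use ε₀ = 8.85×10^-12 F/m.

-1.55×10^-7 A

dV/dt = (332)(372)·−sin(2.883) = -3.158×10^4 V/s.
I_d = C dV/dt with C = ε₀A/d = (8.85×10^-12)(2.223×10^-3)/(4.02×10^-3) = 4.894×10^-12 F, so I_d = (4.894×10^-12)(-3.158×10^4) = -1.55×10^-7 A.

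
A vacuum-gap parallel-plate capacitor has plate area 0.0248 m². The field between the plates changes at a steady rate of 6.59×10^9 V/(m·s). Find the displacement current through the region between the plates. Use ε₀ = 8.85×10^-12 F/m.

I_d = ε₀ A (dE/dt) = (8.85×10^-12)(0.0248 m²)(6.59×10^9) = 1.45×10^-3 A.

1.45×10^-3 A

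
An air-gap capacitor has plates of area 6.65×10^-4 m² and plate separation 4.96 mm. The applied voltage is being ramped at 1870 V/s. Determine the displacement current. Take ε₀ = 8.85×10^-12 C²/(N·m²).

2.22×10^-9 A

E = V/d so dE/dt = (dV/dt)/d = 3.770×10^5 V/(m·s), and I_d = ε₀ A dE/dt = (8.85×10^-12)(6.65×10^-4)(3.770×10^5) = 2.22×10^-9 A.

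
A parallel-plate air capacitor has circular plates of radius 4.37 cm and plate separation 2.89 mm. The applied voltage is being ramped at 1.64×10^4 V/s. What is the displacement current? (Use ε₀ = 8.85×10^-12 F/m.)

3.01×10^-7 A

The field between the plates is E = V/d, so dE/dt = (1.64×10^4)/(2.89×10^-3 m) = 5.675×10^6 V/(m·s).
I_d = ε₀ A (dE/dt) = (8.85×10^-12)(5.999×10^-3)(5.675×10^6) = 3.01×10^-7 A.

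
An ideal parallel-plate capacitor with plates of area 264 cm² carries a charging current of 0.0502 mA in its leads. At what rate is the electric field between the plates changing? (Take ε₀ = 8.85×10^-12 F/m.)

2.15×10^8 V/(m·s)

By continuity, I_d in the gap equals the 0.0502 mA flowing in the wire.
Since I_d = ε₀ A dE/dt, dE/dt = I_d/(ε₀A) = (5.02×10^-5)/((8.85×10^-12)(0.0264)) = 2.15×10^8 V/(m·s).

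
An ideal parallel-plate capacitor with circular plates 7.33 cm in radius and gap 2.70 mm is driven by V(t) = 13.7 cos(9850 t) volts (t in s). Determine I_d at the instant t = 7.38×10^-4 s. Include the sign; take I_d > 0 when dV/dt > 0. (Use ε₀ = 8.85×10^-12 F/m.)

dE/dt = (V₀ω/d)·−sin(ωt) with ωt = 7.2693 rad: (13.7)(9850)(-0.8339)/(2.70×10^-3) = -4.168×10^7 V/(m·s).
I_d = ε₀ A dE/dt = (8.85×10^-12)(0.01688)(-4.168×10^7) = -6.23×10^-6 A.

-6.23×10^-6 A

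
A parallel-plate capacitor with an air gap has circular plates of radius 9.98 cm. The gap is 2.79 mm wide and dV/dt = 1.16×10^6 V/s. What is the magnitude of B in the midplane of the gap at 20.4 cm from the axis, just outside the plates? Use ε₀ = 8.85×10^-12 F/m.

dE/dt = (dV/dt)/d = 4.158×10^8 V/(m·s); I_d = ε₀(πR²)(dE/dt) = (8.85×10^-12)(0.03129)(4.158×10^8) = 1.151×10^-4 A.
With r > R the enclosed displacement current is the full I_d; B = μ₀ I_d / (2πr) = 1.13×10^-10 T.

1.13×10^-10 T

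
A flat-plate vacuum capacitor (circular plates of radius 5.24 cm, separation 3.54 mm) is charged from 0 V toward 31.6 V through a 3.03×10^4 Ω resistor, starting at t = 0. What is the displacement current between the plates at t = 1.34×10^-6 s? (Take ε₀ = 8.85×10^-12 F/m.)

1.34×10^-4 A

C = ε₀A/d = (8.85×10^-12)(8.626×10^-3)/(3.54×10^-3) = 2.156×10^-11 F and τ = RC = 6.533×10^-7 s. I_d in the gap equals the RC charging current.
I_d(t) = (V₀/R) e^(−t/τ) = 1.043×10^-3 · e^(−2.051) = 1.34×10^-4 A.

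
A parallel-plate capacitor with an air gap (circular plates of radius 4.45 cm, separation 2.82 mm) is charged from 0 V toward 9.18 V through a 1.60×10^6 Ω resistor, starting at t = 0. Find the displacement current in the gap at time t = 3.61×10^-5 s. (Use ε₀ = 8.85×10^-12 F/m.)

1.81×10^-6 A

C = ε₀A/d = (8.85×10^-12)(6.221×10^-3)/(2.82×10^-3) = 1.952×10^-11 F and τ = RC = 3.123×10^-5 s. I_d in the gap equals the RC charging current.
I_d(t) = (V₀/R) e^(−t/τ) = 5.737×10^-6 · e^(−1.156) = 1.81×10^-6 A.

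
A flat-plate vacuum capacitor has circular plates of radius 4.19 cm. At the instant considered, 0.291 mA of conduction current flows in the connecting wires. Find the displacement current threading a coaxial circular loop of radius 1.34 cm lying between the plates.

Between the plates the displacement current equals the wire current: I_d = 0.291 mA = 2.91×10^-4 A.
The field is uniform, so I_d,enc = I_d (r/R)² = (2.91×10^-4)(1.34/4.19)² = 2.98×10^-5 A.

2.98×10^-5 A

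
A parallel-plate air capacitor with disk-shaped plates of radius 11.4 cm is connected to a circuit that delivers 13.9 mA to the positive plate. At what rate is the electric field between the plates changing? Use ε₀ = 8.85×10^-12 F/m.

3.85×10^10 V/(m·s)

The displacement current between the plates equals the conduction current, I_d = 13.9 mA.
Then dE/dt = I_d/(ε₀A) = 3.85×10^10 V/(m·s).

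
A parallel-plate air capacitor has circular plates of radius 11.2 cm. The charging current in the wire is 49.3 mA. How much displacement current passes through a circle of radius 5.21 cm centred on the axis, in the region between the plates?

0.0107 A

No conduction current crosses the gap, so I_d there equals the 0.0493 A in the leads.
The field is uniform, so I_d,enc = I_d (r/R)² = (0.0493)(5.21/11.2)² = 0.0107 A.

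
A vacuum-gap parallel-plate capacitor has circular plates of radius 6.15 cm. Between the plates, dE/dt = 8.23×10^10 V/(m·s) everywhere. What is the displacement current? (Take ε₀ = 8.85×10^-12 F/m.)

8.65×10^-3 A

With a uniform field, Φ_E = EA, so I_d = ε₀ A dE/dt = 8.65×10^-3 A.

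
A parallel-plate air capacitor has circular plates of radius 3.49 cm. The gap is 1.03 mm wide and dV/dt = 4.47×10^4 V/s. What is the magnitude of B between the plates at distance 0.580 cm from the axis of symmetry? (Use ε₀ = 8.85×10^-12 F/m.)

dE/dt = (dV/dt)/d = 4.340×10^7 V/(m·s); I_d = ε₀(πR²)(dE/dt) = (8.85×10^-12)(3.826×10^-3)(4.340×10^7) = 1.470×10^-6 A.
∮B·dl = μ₀ I_d,enc with I_d,enc = I_d r²/R² = 4.060×10^-8 A; so B = μ₀ I_d,enc/(2πr) = 1.40×10^-12 T.

1.40×10^-12 T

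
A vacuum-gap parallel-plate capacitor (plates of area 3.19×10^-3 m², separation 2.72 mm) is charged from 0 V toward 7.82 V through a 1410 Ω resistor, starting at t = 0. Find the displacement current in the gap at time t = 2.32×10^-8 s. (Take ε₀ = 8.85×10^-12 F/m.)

With C = ε₀A/d = (8.85×10^-12)(3.19×10^-3)/(2.72×10^-3) = 1.038×10^-11 F, the time constant is τ = RC = 1.464×10^-8 s, so t/τ = 1.585 and e^(−t/τ) = 0.2049.
I_d = I_cond = (V₀/R) e^(−t/τ) = (5.546×10^-3)(0.2049) = 1.14×10^-3 A.

1.14×10^-3 A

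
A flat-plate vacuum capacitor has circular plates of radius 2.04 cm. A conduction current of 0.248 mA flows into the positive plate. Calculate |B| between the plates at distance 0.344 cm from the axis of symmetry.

4.10×10^-10 T

Between the plates the displacement current equals the wire current: I_d = 0.248 mA = 2.48×10^-4 A.
An Ampèrian loop of radius r encloses a fraction (r/R)² of I_d. Then B·2πr = μ₀ I_d (r/R)², giving B = μ₀ I_d r/(2πR²) = 4.10×10^-10 T.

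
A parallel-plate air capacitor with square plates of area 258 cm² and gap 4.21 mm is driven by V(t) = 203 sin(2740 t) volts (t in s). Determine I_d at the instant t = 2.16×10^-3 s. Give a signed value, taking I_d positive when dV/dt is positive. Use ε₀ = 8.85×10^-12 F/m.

dV/dt = (203)(2740)·cos(5.9184) = 5.196×10^5 V/s.
I_d = C dV/dt with C = ε₀A/d = (8.85×10^-12)(0.0258)/(4.21×10^-3) = 5.424×10^-11 F, so I_d = (5.424×10^-11)(5.196×10^5) = 2.82×10^-5 A.

2.82×10^-5 A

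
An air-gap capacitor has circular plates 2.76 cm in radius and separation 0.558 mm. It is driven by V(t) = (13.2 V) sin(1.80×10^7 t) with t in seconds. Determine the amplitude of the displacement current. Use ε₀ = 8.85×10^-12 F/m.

C = ε₀A/d = (8.85×10^-12)(2.393×10^-3)/(5.58×10^-4) = 3.795×10^-11 F; ω = 1.80×10^7 rad/s.
I_d = C dV/dt, so |I_d|_max = C V₀ ω = (3.795×10^-11)(13.2)(1.80×10^7) = 9.02×10^-3 A.

9.02×10^-3 A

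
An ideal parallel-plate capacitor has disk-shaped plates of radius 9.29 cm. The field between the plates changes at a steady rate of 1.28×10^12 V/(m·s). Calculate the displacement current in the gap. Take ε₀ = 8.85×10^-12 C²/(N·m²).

I_d = ε₀ A (dE/dt) = (8.85×10^-12)(0.02711 m²)(1.28×10^12) = 0.307 A.

0.307 A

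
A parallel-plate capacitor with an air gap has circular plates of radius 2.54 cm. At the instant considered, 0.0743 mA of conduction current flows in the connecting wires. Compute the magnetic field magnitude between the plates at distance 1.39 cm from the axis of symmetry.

Between the plates the displacement current equals the wire current: I_d = 0.0743 mA = 7.43×10^-5 A.
An Ampèrian loop of radius r encloses a fraction (r/R)² of I_d. Then B·2πr = μ₀ I_d (r/R)², giving B = μ₀ I_d r/(2πR²) = 3.20×10^-10 T.

3.20×10^-10 T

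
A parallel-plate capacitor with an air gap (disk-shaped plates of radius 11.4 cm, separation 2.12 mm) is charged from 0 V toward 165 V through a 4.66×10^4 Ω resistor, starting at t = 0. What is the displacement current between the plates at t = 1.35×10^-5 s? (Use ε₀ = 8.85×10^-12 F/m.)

With C = ε₀A/d = (8.85×10^-12)(0.04083)/(2.12×10^-3) = 1.704×10^-10 F, the time constant is τ = RC = 7.941×10^-6 s, so t/τ = 1.700 and e^(−t/τ) = 0.1827.
I_d = I_cond = (V₀/R) e^(−t/τ) = (3.541×10^-3)(0.1827) = 6.47×10^-4 A.

6.47×10^-4 A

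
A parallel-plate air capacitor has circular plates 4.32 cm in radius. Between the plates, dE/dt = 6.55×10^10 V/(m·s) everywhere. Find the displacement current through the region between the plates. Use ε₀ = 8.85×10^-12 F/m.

3.40×10^-3 A

With a uniform field, Φ_E = EA, so I_d = ε₀ A dE/dt = 3.40×10^-3 A.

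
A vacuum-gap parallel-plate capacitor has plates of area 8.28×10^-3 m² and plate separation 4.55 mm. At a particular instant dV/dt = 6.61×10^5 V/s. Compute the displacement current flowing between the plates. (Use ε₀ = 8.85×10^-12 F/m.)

1.06×10^-5 A

The field between the plates is E = V/d, so dE/dt = (6.61×10^5)/(4.55×10^-3 m) = 1.453×10^8 V/(m·s).
I_d = ε₀ A (dE/dt) = (8.85×10^-12)(8.28×10^-3)(1.453×10^8) = 1.06×10^-5 A.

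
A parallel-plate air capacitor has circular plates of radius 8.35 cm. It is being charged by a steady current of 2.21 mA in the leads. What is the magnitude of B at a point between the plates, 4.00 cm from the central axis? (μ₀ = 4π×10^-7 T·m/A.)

2.54×10^-9 T

Between the plates the displacement current equals the wire current: I_d = 2.21 mA = 2.21×10^-3 A.
For r < R the Ampère–Maxwell law gives B(2πr) = μ₀ I_d (r²/R²), so B = μ₀ I_d r/(2πR²) = (4π×10^-7)(2.21×10^-3)(0.0400)/(2π·0.0835²) = 2.54×10^-9 T.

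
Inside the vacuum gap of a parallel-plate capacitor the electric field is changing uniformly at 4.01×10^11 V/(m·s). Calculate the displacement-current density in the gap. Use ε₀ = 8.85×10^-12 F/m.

3.55 A/m²

The displacement-current density is ε₀ ∂E/∂t = (8.85×10^-12)(4.01×10^11) = 3.55 A/m².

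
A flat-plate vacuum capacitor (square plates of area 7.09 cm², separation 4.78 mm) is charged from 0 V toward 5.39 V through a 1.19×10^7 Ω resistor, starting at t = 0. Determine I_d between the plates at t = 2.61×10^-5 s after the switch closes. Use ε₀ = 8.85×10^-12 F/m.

C = ε₀A/d = (8.85×10^-12)(7.09×10^-4)/(4.78×10^-3) = 1.313×10^-12 F and τ = RC = 1.562×10^-5 s. I_d in the gap equals the RC charging current.
I_d(t) = (V₀/R) e^(−t/τ) = 4.529×10^-7 · e^(−1.671) = 8.52×10^-8 A.

8.52×10^-8 A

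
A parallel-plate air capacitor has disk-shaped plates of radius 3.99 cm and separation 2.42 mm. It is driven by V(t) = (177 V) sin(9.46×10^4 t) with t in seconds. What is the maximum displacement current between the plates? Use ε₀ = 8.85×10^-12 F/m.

3.06×10^-4 A

The displacement current equals the conduction current C dV/dt, which peaks at C V₀ ω.
With C = ε₀A/d = (8.85×10^-12)(5.001×10^-3)/(2.42×10^-3) = 1.829×10^-11 F and ω = 9.46×10^4 rad/s, I_d,max = (1.829×10^-11)(177)(9.46×10^4) = 3.06×10^-4 A.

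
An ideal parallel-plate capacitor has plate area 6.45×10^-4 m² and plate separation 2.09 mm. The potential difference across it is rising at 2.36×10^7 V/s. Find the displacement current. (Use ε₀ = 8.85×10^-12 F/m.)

6.45×10^-5 A

The displacement current equals the charging current C dV/dt. With C = ε₀A/d = (8.85×10^-12)(6.45×10^-4)/(2.09×10^-3) = 2.731×10^-12 F, I_d = (2.731×10^-12)(2.36×10^7) = 6.45×10^-5 A.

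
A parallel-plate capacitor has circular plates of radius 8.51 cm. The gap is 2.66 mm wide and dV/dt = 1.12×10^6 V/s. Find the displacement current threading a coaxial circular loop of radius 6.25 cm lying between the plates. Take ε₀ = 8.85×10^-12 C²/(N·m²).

4.57×10^-5 A

dE/dt = (dV/dt)/d = 4.211×10^8 V/(m·s); I_d = ε₀(πR²)(dE/dt) = (8.85×10^-12)(0.02275)(4.211×10^8) = 8.478×10^-5 A.
The field is uniform, so I_d,enc = I_d (r/R)² = (8.478×10^-5)(6.25/8.51)² = 4.57×10^-5 A.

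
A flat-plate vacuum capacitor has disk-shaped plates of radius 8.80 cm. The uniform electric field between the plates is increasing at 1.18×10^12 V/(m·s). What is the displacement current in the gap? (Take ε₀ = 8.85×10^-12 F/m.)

The displacement current is ε₀ times dΦ_E/dt = ε₀ A dE/dt = (8.85×10^-12)(0.02433)(1.18×10^12) = 0.254 A.

0.254 A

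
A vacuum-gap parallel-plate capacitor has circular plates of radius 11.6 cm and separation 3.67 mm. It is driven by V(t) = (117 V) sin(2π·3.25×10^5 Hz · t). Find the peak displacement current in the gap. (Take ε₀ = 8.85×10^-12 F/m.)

(dE/dt)_max = V₀ω/d = 6.510×10^10 V/(m·s); ω = 2πf = 2.042×10^6 rad/s.
I_d,max = ε₀ A (dE/dt)_max = (8.85×10^-12)(0.04227)(6.510×10^10) = 0.0244 A.

0.0244 A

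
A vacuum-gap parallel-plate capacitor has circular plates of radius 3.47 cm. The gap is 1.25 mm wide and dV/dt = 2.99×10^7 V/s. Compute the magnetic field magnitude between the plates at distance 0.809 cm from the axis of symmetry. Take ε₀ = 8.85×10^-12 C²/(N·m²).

1.08×10^-9 T

dE/dt = (dV/dt)/d = 2.392×10^10 V/(m·s); I_d = ε₀(πR²)(dE/dt) = (8.85×10^-12)(3.783×10^-3)(2.392×10^10) = 8.008×10^-4 A.
An Ampèrian loop of radius r encloses a fraction (r/R)² of I_d. Then B·2πr = μ₀ I_d (r/R)², giving B = μ₀ I_d r/(2πR²) = 1.08×10^-9 T.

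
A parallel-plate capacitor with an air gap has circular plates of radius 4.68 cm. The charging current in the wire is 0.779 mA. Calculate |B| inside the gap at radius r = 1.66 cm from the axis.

Between the plates the displacement current equals the wire current: I_d = 0.779 mA = 7.79×10^-4 A.
∮B·dl = μ₀ I_d,enc with I_d,enc = I_d r²/R² = 9.801×10^-5 A; so B = μ₀ I_d,enc/(2πr) = 1.18×10^-9 T.

1.18×10^-9 T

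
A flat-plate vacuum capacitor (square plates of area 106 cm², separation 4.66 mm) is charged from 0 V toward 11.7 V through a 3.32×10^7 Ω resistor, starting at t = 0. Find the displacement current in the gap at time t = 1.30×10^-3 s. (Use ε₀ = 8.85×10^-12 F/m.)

With C = ε₀A/d = (8.85×10^-12)(0.0106)/(4.66×10^-3) = 2.013×10^-11 F, the time constant is τ = RC = 6.683×10^-4 s, so t/τ = 1.945 and e^(−t/τ) = 0.1430.
I_d = I_cond = (V₀/R) e^(−t/τ) = (3.524×10^-7)(0.1430) = 5.04×10^-8 A.

5.04×10^-8 A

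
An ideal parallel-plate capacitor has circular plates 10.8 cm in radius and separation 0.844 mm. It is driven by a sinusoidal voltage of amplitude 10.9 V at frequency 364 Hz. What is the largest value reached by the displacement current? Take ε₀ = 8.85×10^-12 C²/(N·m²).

The displacement current equals the conduction current C dV/dt, which peaks at C V₀ ω.
With C = ε₀A/d = (8.85×10^-12)(0.03664)/(8.44×10^-4) = 3.842×10^-10 F and ω = 2πf = 2287 rad/s, I_d,max = (3.842×10^-10)(10.9)(2287) = 9.58×10^-6 A.

9.58×10^-6 A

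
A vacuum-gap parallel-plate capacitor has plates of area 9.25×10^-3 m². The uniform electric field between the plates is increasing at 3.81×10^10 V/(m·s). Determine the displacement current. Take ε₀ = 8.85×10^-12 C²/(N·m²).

I_d = ε₀ A (dE/dt) = (8.85×10^-12)(9.25×10^-3 m²)(3.81×10^10) = 3.12×10^-3 A.

3.12×10^-3 A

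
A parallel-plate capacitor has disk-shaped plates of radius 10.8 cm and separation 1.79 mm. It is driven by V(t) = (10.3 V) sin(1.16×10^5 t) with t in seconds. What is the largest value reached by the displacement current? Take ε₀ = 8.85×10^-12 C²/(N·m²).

C = ε₀A/d = (8.85×10^-12)(0.03664)/(1.79×10^-3) = 1.812×10^-10 F; ω = 1.16×10^5 rad/s.
I_d = C dV/dt, so |I_d|_max = C V₀ ω = (1.812×10^-10)(10.3)(1.16×10^5) = 2.16×10^-4 A.

2.16×10^-4 A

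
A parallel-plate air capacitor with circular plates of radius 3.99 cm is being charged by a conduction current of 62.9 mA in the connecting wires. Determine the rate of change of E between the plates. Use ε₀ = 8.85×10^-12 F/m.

1.42×10^12 V/(m·s)

By continuity, I_d in the gap equals the 62.9 mA flowing in the wire.
Inverting I_d = ε₀ A dE/dt gives dE/dt = 0.0629 / (8.85×10^-12 · 5.001×10^-3) = 1.42×10^12 V/(m·s).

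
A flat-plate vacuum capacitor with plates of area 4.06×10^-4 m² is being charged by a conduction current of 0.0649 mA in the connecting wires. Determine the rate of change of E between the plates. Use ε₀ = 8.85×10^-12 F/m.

The displacement current between the plates equals the conduction current, I_d = 0.0649 mA.
Then dE/dt = I_d/(ε₀A) = 1.81×10^10 V/(m·s).

1.81×10^10 V/(m·s)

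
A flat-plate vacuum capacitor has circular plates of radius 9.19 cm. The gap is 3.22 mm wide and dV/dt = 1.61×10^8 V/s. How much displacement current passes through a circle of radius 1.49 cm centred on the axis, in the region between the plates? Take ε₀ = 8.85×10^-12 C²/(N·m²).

3.09×10^-4 A

With E = V/d, dE/dt = 5.000×10^10 V/(m·s) and πR² = 0.02653 m², giving I_d = ε₀ πR² dE/dt = 0.01174 A.
Since J_d is uniform, the enclosed fraction is (r/R)² = 0.02629, giving I_d,enc = 3.09×10^-4 A.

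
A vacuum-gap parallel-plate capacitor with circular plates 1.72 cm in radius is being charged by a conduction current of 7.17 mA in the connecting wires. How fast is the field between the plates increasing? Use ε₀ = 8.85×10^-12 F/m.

8.72×10^11 V/(m·s)

By continuity, I_d in the gap equals the 7.17 mA flowing in the wire.
Then dE/dt = I_d/(ε₀A) = 8.72×10^11 V/(m·s).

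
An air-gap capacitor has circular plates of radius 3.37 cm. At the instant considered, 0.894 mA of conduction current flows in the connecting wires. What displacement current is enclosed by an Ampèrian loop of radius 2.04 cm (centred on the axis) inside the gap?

No conduction current crosses the gap, so I_d there equals the 8.94×10^-4 A in the leads.
Through an area πr² the displacement current is I_d·(πr²/πR²) = I_d (r/R)² = 3.28×10^-4 A.

3.28×10^-4 A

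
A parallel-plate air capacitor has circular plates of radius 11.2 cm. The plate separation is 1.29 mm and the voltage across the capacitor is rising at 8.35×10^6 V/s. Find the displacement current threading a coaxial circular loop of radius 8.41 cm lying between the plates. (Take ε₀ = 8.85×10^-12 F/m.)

dE/dt = (dV/dt)/d = 6.473×10^9 V/(m·s); I_d = ε₀(πR²)(dE/dt) = (8.85×10^-12)(0.03941)(6.473×10^9) = 2.258×10^-3 A.
Through an area πr² the displacement current is I_d·(πr²/πR²) = I_d (r/R)² = 1.27×10^-3 A.

1.27×10^-3 A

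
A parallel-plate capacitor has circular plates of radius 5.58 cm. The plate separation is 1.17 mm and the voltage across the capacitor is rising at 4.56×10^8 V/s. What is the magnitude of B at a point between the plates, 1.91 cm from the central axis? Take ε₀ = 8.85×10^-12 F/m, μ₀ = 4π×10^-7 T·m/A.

With E = V/d, dE/dt = 3.897×10^11 V/(m·s) and πR² = 9.782×10^-3 m², giving I_d = ε₀ πR² dE/dt = 0.03374 A.
∮B·dl = μ₀ I_d,enc with I_d,enc = I_d r²/R² = 3.953×10^-3 A; so B = μ₀ I_d,enc/(2πr) = 4.14×10^-8 T.

4.14×10^-8 T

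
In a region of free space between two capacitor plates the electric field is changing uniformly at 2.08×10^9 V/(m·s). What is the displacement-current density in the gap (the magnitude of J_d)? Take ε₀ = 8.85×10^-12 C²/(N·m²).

J_d = ε₀ dE/dt = (8.85×10^-12)(2.08×10^9) = 0.0184 A/m².

0.0184 A/m²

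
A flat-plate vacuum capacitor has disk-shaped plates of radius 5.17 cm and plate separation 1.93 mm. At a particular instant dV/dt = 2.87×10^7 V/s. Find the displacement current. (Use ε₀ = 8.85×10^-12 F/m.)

1.11×10^-3 A

E = V/d so dE/dt = (dV/dt)/d = 1.487×10^10 V/(m·s), and I_d = ε₀ A dE/dt = (8.85×10^-12)(8.397×10^-3)(1.487×10^10) = 1.11×10^-3 A.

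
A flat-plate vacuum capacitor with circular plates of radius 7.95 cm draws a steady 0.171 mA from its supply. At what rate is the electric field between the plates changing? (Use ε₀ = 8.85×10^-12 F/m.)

By continuity, I_d in the gap equals the 0.171 mA flowing in the wire.
Then dE/dt = I_d/(ε₀A) = 9.73×10^8 V/(m·s).

9.73×10^8 V/(m·s)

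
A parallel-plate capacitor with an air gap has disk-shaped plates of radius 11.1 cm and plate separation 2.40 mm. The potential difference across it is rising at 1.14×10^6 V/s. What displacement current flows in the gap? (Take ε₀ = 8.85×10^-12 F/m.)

The field between the plates is E = V/d, so dE/dt = (1.14×10^6)/(2.40×10^-3 m) = 4.750×10^8 V/(m·s).
I_d = ε₀ A (dE/dt) = (8.85×10^-12)(0.03871)(4.750×10^8) = 1.63×10^-4 A.

1.63×10^-4 A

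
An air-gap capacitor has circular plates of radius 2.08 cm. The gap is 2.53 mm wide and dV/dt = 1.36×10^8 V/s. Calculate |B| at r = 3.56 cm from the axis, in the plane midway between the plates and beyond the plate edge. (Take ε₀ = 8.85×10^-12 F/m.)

3.63×10^-9 T

dE/dt = (dV/dt)/d = 5.375×10^10 V/(m·s); I_d = ε₀(πR²)(dE/dt) = (8.85×10^-12)(1.359×10^-3)(5.375×10^10) = 6.465×10^-4 A.
For r ≥ R the full I_d is enclosed: B = μ₀ I_d/(2πr) = (4π×10^-7)(6.465×10^-4)/(2π·0.0356) = 3.63×10^-9 T.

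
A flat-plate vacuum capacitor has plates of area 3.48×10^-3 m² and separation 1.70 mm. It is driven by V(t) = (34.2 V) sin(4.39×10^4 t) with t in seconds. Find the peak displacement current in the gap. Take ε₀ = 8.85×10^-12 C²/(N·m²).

C = ε₀A/d = (8.85×10^-12)(3.48×10^-3)/(1.70×10^-3) = 1.812×10^-11 F; ω = 4.39×10^4 rad/s.
I_d = C dV/dt, so |I_d|_max = C V₀ ω = (1.812×10^-11)(34.2)(4.39×10^4) = 2.72×10^-5 A.

2.72×10^-5 A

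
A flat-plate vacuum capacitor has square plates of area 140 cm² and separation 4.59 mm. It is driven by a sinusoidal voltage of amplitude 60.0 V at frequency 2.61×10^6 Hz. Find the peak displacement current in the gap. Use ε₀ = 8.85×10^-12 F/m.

(dE/dt)_max = V₀ω/d = 2.144×10^11 V/(m·s); ω = 2πf = 1.640×10^7 rad/s.
I_d,max = ε₀ A (dE/dt)_max = (8.85×10^-12)(0.0140)(2.144×10^11) = 0.0266 A.

0.0266 A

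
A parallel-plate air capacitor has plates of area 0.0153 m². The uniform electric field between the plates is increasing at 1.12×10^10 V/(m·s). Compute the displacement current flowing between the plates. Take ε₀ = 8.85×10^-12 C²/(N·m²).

The displacement current is ε₀ times dΦ_E/dt = ε₀ A dE/dt = (8.85×10^-12)(0.0153)(1.12×10^10) = 1.52×10^-3 A.

1.52×10^-3 A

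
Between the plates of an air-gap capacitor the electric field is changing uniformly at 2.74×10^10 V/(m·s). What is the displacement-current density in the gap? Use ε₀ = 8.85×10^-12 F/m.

J_d = ε₀ ∂E/∂t, so J_d = 0.242 A/m².

0.242 A/m²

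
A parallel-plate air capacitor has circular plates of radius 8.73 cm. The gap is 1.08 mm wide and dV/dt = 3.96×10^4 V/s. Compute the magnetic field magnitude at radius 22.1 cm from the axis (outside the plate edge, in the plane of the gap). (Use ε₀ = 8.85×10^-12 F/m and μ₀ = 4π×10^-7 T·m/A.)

With E = V/d, dE/dt = 3.667×10^7 V/(m·s) and πR² = 0.02394 m², giving I_d = ε₀ πR² dE/dt = 7.769×10^-6 A.
Outside the plates the loop encloses all of I_d, so B·2πr = μ₀ I_d and B = 7.03×10^-12 T.

7.03×10^-12 T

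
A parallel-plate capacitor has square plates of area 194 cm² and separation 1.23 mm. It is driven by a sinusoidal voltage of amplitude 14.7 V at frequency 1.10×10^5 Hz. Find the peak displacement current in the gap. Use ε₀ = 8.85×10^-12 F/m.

(dE/dt)_max = V₀ω/d = 8.261×10^9 V/(m·s); ω = 2πf = 6.912×10^5 rad/s.
I_d,max = ε₀ A (dE/dt)_max = (8.85×10^-12)(0.0194)(8.261×10^9) = 1.42×10^-3 A.

1.42×10^-3 A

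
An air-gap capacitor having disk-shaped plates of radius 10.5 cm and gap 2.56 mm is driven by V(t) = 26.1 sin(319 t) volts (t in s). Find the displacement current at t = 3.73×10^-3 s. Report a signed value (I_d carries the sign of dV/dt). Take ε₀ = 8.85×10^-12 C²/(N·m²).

dV/dt = (26.1)(319)·cos(1.18987) = 3095 V/s.
I_d = C dV/dt with C = ε₀A/d = (8.85×10^-12)(0.03464)/(2.56×10^-3) = 1.198×10^-10 F, so I_d = (1.198×10^-10)(3095) = 3.71×10^-7 A.

3.71×10^-7 A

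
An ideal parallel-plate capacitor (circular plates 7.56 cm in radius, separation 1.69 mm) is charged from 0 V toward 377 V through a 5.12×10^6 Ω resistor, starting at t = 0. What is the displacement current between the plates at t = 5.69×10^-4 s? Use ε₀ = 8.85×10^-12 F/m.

C = ε₀A/d = (8.85×10^-12)(0.01796)/(1.69×10^-3) = 9.405×10^-11 F and τ = RC = 4.815×10^-4 s. I_d in the gap equals the RC charging current.
I_d(t) = (V₀/R) e^(−t/τ) = 7.363×10^-5 · e^(−1.182) = 2.26×10^-5 A.

2.26×10^-5 A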